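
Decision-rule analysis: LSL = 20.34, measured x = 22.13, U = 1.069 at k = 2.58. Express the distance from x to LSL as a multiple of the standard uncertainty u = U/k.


u = U / k = 1.069 / 2.58 = 0.41434109
margin = |LSL - x| = |20.34 - 22.13| = 1.79
z = margin / u = 1.79 / 0.41434109
z = 4.3201

4.3201


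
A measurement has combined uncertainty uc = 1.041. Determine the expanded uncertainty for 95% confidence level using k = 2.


U = k * uc
U = 2 * 1.041
U = 2.0820

2.0820


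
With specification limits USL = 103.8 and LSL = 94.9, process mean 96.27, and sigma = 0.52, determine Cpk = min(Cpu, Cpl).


Cpu = (USL - mean) / (3*sigma) = (103.8 - 96.27) / (3*0.52) = 4.8269
Cpl = (mean - LSL) / (3*sigma) = (96.27 - 94.9) / (3*0.52) = 0.8782
Cpk = min(Cpu, Cpl) = 0.8782

0.8782


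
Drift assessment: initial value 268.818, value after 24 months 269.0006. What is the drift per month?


rate = (v2 - v1) / months
= (269.0006 - 268.818) / 24
= 0.1826 / 24
= 0.0076

0.0076


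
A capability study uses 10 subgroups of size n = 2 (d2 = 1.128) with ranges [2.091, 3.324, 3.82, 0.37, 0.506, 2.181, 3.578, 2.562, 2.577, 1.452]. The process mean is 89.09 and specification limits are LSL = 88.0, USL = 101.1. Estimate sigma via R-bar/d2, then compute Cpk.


R_bar = (2.091 + 3.324 + 3.82 + 0.37 + 0.506 + 2.181 + 3.578 + 2.562 + 2.577 + 1.452) / 10 = 2.2461
sigma = R_bar / d2 = 2.2461 / 1.128 = 1.9912234
Cp = (USL - LSL)/(6*sigma) = (101.1 - 88.0)/(6*1.9912234) = 1.0965
Cpu = (101.1 - 89.09)/(3*1.9912234) = 2.0105
Cpl = (89.09 - 88.0)/(3*1.9912234) = 0.1825
Cpk = min(Cpu, Cpl) = 0.1825

0.1825


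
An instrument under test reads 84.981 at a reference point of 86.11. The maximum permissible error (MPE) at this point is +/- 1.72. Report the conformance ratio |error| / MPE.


e = indication - reference = 84.981 - 86.11 = -1.1290
|e| = 1.1290
ratio = |e| / MPE = 1.1290 / 1.72
ratio = 0.6564

0.6564


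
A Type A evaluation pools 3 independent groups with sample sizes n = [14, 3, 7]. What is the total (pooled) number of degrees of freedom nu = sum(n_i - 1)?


nu = sum_i (n_i - 1)
nu = ((14 - 1) + (3 - 1) + (7 - 1))
nu = 13 + 2 + 6
nu = 21

21


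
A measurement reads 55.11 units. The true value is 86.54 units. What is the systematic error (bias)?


Systematic error = measured - true
= 55.11 - 86.54
= -31.4300

-31.4300


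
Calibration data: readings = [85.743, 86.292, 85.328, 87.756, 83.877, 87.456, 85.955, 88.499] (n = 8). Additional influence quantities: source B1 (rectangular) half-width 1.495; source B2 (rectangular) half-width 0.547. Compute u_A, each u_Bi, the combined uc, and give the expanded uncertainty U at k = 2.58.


mean = (85.743 + 86.292 + 85.328 + 87.756 + 83.877 + 87.456 + 85.955 + 88.499) / 8 = 86.36325
s = sqrt(sum((x - mean)^2)/(n-1)) = 1.4882837
u_A = s / sqrt(n) = 1.4882837 / sqrt(8) = 0.52618775
u_B1 = 1.495 / sqrt(3) = 0.86313865
u_B2 = 0.547 / sqrt(3) = 0.3158106
uc = sqrt(0.52618775^2 + 0.86313865^2 + 0.3158106^2) = 1.0590648
U = k * uc = 2.58 * 1.0590648
U = 2.7324

2.7324


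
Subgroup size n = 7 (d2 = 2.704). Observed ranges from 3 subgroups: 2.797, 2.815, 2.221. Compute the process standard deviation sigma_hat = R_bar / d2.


R_bar = (2.797 + 2.815 + 2.221) / 3
R_bar = 7.833 / 3 = 2.611
sigma_hat = R_bar / d2 = 2.611 / 2.704 = 0.9656

0.9656


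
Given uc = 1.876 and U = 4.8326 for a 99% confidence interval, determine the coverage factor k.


k = U / uc
k = 4.8326 / 1.876
k = 2.576

2.576


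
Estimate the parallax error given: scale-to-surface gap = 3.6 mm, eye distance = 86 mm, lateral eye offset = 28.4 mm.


error = h * offset / d
= 3.6 * 28.4 / 86
= 1.1888

1.1888


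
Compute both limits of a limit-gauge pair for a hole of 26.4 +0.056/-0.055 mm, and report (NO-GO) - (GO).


GO = nominal - lower_tol (smallest hole = maximum material condition)
GO = 26.4 - 0.055 = 26.345
NO-GO = nominal + upper_tol (largest hole = least material condition)
NO-GO = 26.4 + 0.056 = 26.456
spread = NO-GO - GO = 26.456 - 26.345 = 0.1110

0.1110


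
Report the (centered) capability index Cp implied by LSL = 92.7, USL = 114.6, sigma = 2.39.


Cp = (USL - LSL) / (6 * sigma)
= (114.6 - 92.7) / (6 * 2.39)
= 21.9000 / 14.3400
= 1.5272

1.5272


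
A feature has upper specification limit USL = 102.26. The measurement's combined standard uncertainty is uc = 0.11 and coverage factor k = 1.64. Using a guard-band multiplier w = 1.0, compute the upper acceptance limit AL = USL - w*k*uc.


U = k * uc = 1.64 * 0.11 = 0.1804
guard band g = w * U = 1.0 * 0.1804 = 0.1804
AL = USL - g = 102.26 - 0.1804
AL = 102.0796

102.0796


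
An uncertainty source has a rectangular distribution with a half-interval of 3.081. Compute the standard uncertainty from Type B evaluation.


u_B = half_width / sqrt(3)
u_B = 3.081 / 1.7320508
u_B = 1.7788

1.7788


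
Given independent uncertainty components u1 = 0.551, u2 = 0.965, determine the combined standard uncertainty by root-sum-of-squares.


uc = sqrt(0.551^2 + 0.965^2)
uc = sqrt(1.234826)
uc = 1.1112

1.1112


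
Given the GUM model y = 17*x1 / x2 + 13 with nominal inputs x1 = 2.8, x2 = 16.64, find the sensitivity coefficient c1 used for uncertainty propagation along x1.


y = 17*x1 / x2 + 13
dy/dx1 = 17/x2
Evaluate at x2 = 16.64: c1 = 17 / 16.64
c1 = 1.0216

1.0216


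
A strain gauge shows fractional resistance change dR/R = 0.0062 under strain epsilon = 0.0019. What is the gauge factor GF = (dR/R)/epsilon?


GF = (dR/R) / epsilon
= 0.0062 / 0.0019
= 3.2632

3.2632


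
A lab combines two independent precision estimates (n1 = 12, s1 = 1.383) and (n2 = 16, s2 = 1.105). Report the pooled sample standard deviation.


s_p = sqrt(((n1-1)*s1^2 + (n2-1)*s2^2) / (n1+n2-2))
numerator = (12-1)*1.383^2 + (16-1)*1.105^2 = 21.039579 + 18.315375 = 39.354954
denominator = 12 + 16 - 2 = 26
s_p^2 = 39.354954 / 26 = 1.5136521
s_p = sqrt(1.5136521) = 1.2303

1.2303


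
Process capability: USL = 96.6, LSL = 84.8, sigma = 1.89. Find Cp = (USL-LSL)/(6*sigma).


Cp = (USL - LSL) / (6 * sigma)
= (96.6 - 84.8) / (6 * 1.89)
= 11.8000 / 11.3400
= 1.0406

1.0406


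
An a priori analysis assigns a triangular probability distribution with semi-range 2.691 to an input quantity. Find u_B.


u_B = half_width / sqrt(6)
u_B = 2.691 / 2.4494897
u_B = 1.0986

1.0986


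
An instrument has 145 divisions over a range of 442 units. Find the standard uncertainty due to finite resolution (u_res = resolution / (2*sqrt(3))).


resolution = range / divisions
resolution = 442 / 145 = 3.0482759
u_res = resolution / (2*sqrt(3))
u_res = 3.0482759 / 3.4641016
u_res = 0.8800

0.8800


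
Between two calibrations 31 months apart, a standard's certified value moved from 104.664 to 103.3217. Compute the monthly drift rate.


rate = (v2 - v1) / months
= (103.3217 - 104.664) / 31
= -1.3423 / 31
= -0.0433

-0.0433


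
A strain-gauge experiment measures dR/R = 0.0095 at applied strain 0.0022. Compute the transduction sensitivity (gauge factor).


GF = (dR/R) / epsilon
= 0.0095 / 0.0022
= 4.3182

4.3182


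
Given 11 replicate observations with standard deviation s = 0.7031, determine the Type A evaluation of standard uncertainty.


u_A = s / sqrt(n)
u_A = 0.7031 / sqrt(11)
u_A = 0.7031 / 3.3166248
u_A = 0.2120

0.2120


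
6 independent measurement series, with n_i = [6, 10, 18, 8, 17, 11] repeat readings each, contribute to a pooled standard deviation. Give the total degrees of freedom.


nu = sum_i (n_i - 1)
nu = ((6 - 1) + (10 - 1) + (18 - 1) + (8 - 1) + (17 - 1) + (11 - 1))
nu = 5 + 9 + 17 + 7 + 16 + 10
nu = 64

64


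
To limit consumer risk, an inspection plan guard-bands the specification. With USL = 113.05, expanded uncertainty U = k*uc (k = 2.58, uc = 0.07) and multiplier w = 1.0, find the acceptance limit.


U = k * uc = 2.58 * 0.07 = 0.1806
guard band g = w * U = 1.0 * 0.1806 = 0.1806
AL = USL - g = 113.05 - 0.1806
AL = 112.8694

112.8694


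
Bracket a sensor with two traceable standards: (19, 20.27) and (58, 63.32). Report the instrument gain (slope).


slope = (y2 - y1) / (x2 - x1)
= (63.32 - 20.27) / (58 - 19)
= 43.0500 / 39
= 1.1038

1.1038


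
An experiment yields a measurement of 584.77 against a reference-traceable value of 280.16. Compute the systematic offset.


Systematic error = measured - true
= 584.77 - 280.16
= 304.6100

304.6100


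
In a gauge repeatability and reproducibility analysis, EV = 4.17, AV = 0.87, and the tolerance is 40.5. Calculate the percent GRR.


GRR = sqrt(EV^2 + AV^2) = sqrt(4.17^2 + 0.87^2) = 4.2597887
%GRR = GRR / tol * 100 = 4.2597887 / 40.5 * 100
%GRR = 10.5180

10.5180


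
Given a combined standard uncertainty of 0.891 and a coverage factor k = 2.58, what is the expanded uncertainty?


U = k * uc
U = 2.58 * 0.891
U = 2.2988

2.2988


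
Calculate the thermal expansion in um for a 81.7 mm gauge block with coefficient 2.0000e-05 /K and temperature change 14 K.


dL = L * alpha * dT
= 81.7 * 2.0000e-05 * 14
= 0.0228760 mm
dL_um = 0.0228760 * 1000 = 22.8760 um

22.8760


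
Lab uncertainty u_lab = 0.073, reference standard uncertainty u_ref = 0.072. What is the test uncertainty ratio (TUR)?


TUR = u_lab / u_ref
= 0.073 / 0.072
= 1.0139

1.0139


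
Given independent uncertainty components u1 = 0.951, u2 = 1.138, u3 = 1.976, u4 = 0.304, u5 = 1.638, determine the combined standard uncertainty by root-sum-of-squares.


uc = sqrt(0.951^2 + 1.138^2 + 1.976^2 + 0.304^2 + 1.638^2)
uc = sqrt(8.879481)
uc = 2.9798

2.9798


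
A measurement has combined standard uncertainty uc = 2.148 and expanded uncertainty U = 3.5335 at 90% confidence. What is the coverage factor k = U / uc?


k = U / uc
k = 3.5335 / 2.148
k = 1.645

1.645


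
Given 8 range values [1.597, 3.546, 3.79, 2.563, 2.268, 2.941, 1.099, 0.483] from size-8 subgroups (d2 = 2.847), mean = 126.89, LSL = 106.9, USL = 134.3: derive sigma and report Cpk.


R_bar = (1.597 + 3.546 + 3.79 + 2.563 + 2.268 + 2.941 + 1.099 + 0.483) / 8 = 2.285875
sigma = R_bar / d2 = 2.285875 / 2.847 = 0.80290657
Cp = (USL - LSL)/(6*sigma) = (134.3 - 106.9)/(6*0.80290657) = 5.6877
Cpu = (134.3 - 126.89)/(3*0.80290657) = 3.0763
Cpl = (126.89 - 106.9)/(3*0.80290657) = 8.2990
Cpk = min(Cpu, Cpl) = 3.0763

3.0763


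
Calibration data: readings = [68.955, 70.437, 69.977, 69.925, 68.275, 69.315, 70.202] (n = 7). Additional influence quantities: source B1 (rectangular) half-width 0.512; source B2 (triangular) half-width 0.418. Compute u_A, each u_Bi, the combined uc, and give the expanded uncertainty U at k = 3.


mean = (68.955 + 70.437 + 69.977 + 69.925 + 68.275 + 69.315 + 70.202) / 7 = 69.58371429
s = sqrt(sum((x - mean)^2)/(n-1)) = 0.77047014
u_A = s / sqrt(n) = 0.77047014 / sqrt(7) = 0.29121034
u_B1 = 0.512 / sqrt(3) = 0.29560334
u_B2 = 0.418 / sqrt(6) = 0.17064779
uc = sqrt(0.29121034^2 + 0.29560334^2 + 0.17064779^2) = 0.44867078
U = k * uc = 3 * 0.44867078
U = 1.3460

1.3460


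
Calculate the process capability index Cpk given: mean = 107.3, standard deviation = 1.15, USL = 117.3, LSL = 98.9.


Cpu = (USL - mean) / (3*sigma) = (117.3 - 107.3) / (3*1.15) = 2.8986
Cpl = (mean - LSL) / (3*sigma) = (107.3 - 98.9) / (3*1.15) = 2.4348
Cpk = min(Cpu, Cpl) = 2.4348

2.4348


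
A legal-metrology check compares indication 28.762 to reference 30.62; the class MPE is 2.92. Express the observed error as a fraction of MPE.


e = indication - reference = 28.762 - 30.62 = -1.8580
|e| = 1.8580
ratio = |e| / MPE = 1.8580 / 2.92
ratio = 0.6363

0.6363


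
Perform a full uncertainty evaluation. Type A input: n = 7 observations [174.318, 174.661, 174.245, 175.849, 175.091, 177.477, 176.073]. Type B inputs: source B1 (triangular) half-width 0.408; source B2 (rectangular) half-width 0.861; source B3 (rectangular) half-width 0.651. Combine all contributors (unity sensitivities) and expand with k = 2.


mean = (174.318 + 174.661 + 174.245 + 175.849 + 175.091 + 177.477 + 176.073) / 7 = 175.3877143
s = sqrt(sum((x - mean)^2)/(n-1)) = 1.162881
u_A = s / sqrt(n) = 1.162881 / sqrt(7) = 0.4395277
u_B1 = 0.408 / sqrt(6) = 0.1665653
u_B2 = 0.861 / sqrt(3) = 0.49709858
u_B3 = 0.651 / sqrt(3) = 0.37585503
uc = sqrt(0.4395277^2 + 0.1665653^2 + 0.49709858^2 + 0.37585503^2) = 0.78057838
U = k * uc = 2 * 0.78057838
U = 1.5612

1.5612


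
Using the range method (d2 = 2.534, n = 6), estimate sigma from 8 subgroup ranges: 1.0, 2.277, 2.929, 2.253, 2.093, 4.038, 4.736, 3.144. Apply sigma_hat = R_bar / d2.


R_bar = (1.0 + 2.277 + 2.929 + 2.253 + 2.093 + 4.038 + 4.736 + 3.144) / 8
R_bar = 22.47 / 8 = 2.80875
sigma_hat = R_bar / d2 = 2.80875 / 2.534 = 1.1084

1.1084


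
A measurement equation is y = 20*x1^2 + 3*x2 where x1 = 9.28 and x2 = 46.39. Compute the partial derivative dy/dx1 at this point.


y = 20*x1^2 + 3*x2
dy/dx1 = 2*20*x1
Evaluate at x1 = 9.28: c1 = 40 * 9.28
c1 = 371.2000

371.2000


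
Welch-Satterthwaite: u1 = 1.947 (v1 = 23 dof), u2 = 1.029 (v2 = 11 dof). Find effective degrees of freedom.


uc = sqrt(u1^2 + u2^2) = sqrt(1.947^2 + 1.029^2) = 2.2021921
v_eff = uc^4 / (u1^4/v1 + u2^4/v2)
= 2.2021921^4 / (1.947^4/23 + 1.029^4/11)
= 23.519106 / 0.72671494
v_eff = 32.3636

32.3636


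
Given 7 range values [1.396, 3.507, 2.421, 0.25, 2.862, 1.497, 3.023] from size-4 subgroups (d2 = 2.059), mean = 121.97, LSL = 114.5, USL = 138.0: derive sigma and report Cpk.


R_bar = (1.396 + 3.507 + 2.421 + 0.25 + 2.862 + 1.497 + 3.023) / 7 = 2.1365714
sigma = R_bar / d2 = 2.1365714 / 2.059 = 1.0376743
Cp = (USL - LSL)/(6*sigma) = (138.0 - 114.5)/(6*1.0376743) = 3.7745
Cpu = (138.0 - 121.97)/(3*1.0376743) = 5.1493
Cpl = (121.97 - 114.5)/(3*1.0376743) = 2.3996
Cpk = min(Cpu, Cpl) = 2.3996

2.3996


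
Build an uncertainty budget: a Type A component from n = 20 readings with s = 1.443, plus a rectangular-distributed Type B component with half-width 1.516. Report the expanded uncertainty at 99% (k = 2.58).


u_A = s / sqrt(n) = 1.443 / sqrt(20) = 0.32266461
u_B = half_width / sqrt(3) = 1.516 / sqrt(3) = 0.87526301
uc = sqrt(u_A^2 + u_B^2) = sqrt(0.32266461^2 + 0.87526301^2) = 0.93284392
U = k * uc = 2.58 * 0.93284392
U = 2.4067

2.4067


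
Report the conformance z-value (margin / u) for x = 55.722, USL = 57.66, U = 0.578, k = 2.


u = U / k = 0.578 / 2 = 0.289
margin = |USL - x| = |57.66 - 55.722| = 1.938
z = margin / u = 1.938 / 0.289
z = 6.7059

6.7059


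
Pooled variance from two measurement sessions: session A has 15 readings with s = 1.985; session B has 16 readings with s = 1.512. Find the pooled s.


s_p = sqrt(((n1-1)*s1^2 + (n2-1)*s2^2) / (n1+n2-2))
numerator = (15-1)*1.985^2 + (16-1)*1.512^2 = 55.16315 + 34.29216 = 89.45531
denominator = 15 + 16 - 2 = 29
s_p^2 = 89.45531 / 29 = 3.0846659
s_p = sqrt(3.0846659) = 1.7563

1.7563


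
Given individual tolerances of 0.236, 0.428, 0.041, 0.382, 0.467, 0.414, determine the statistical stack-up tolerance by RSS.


RSS = sqrt(0.236^2 + 0.428^2 + 0.041^2 + 0.382^2 + 0.467^2 + 0.414^2)
= sqrt(0.77597)
= 0.8809

0.8809


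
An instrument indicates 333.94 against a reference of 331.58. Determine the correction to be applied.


Correction = standard - reading
= 331.58 - 333.94
= -2.3600

-2.3600


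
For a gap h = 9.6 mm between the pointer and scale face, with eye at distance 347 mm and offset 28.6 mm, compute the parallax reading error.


error = h * offset / d
= 9.6 * 28.6 / 347
= 0.7912

0.7912


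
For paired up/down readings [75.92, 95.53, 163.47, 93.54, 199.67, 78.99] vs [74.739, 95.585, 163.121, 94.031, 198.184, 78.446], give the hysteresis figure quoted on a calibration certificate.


|75.92 - 74.739| = 1.1810
|95.53 - 95.585| = 0.0550
|163.47 - 163.121| = 0.3490
|93.54 - 94.031| = 0.4910
|199.67 - 198.184| = 1.4860
|78.99 - 78.446| = 0.5440
hysteresis = max(diffs) = 1.4860

1.4860


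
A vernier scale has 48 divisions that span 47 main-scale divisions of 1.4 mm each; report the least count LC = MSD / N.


LC = MSD / n_div
= 1.4 / 48
= 0.0292

0.0292


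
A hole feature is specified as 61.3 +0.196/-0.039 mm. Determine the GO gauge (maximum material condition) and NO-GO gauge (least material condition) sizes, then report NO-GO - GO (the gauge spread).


GO = nominal - lower_tol (smallest hole = maximum material condition)
GO = 61.3 - 0.039 = 61.261
NO-GO = nominal + upper_tol (largest hole = least material condition)
NO-GO = 61.3 + 0.196 = 61.496
spread = NO-GO - GO = 61.496 - 61.261 = 0.2350

0.2350


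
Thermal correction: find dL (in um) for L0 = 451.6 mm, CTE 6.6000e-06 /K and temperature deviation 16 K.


dL = L * alpha * dT
= 451.6 * 6.6000e-06 * 16
= 0.0476890 mm
dL_um = 0.0476890 * 1000 = 47.6890 um

47.6890


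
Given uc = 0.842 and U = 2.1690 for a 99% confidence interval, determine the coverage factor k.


k = U / uc
k = 2.1690 / 0.842
k = 2.576

2.576


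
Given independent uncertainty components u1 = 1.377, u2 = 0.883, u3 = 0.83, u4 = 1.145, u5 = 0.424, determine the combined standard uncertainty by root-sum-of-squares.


uc = sqrt(1.377^2 + 0.883^2 + 0.83^2 + 1.145^2 + 0.424^2)
uc = sqrt(4.855519)
uc = 2.2035

2.2035


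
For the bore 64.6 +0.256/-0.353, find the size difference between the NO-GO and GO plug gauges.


GO = nominal - lower_tol (smallest hole = maximum material condition)
GO = 64.6 - 0.353 = 64.247
NO-GO = nominal + upper_tol (largest hole = least material condition)
NO-GO = 64.6 + 0.256 = 64.856
spread = NO-GO - GO = 64.856 - 64.247 = 0.6090

0.6090


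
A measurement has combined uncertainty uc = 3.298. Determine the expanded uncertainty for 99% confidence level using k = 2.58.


U = k * uc
U = 2.58 * 3.298
U = 8.5088

8.5088


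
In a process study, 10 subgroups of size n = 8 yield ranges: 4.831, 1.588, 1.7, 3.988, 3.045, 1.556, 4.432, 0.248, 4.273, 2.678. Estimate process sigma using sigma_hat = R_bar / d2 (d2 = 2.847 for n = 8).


R_bar = (4.831 + 1.588 + 1.7 + 3.988 + 3.045 + 1.556 + 4.432 + 0.248 + 4.273 + 2.678) / 10
R_bar = 28.339 / 10 = 2.8339
sigma_hat = R_bar / d2 = 2.8339 / 2.847 = 0.9954

0.9954


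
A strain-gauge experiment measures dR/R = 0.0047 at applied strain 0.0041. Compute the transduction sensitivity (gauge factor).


GF = (dR/R) / epsilon
= 0.0047 / 0.0041
= 1.1463

1.1463


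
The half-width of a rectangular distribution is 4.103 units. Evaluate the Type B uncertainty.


u_B = half_width / sqrt(3)
u_B = 4.103 / 1.7320508
u_B = 2.3689

2.3689


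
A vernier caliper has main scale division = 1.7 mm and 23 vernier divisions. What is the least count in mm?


LC = MSD / n_div
= 1.7 / 23
= 0.0739

0.0739


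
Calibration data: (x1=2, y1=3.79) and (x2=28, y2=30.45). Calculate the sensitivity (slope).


slope = (y2 - y1) / (x2 - x1)
= (30.45 - 3.79) / (28 - 2)
= 26.6600 / 26
= 1.0254

1.0254


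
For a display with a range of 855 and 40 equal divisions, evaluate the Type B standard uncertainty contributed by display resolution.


resolution = range / divisions
resolution = 855 / 40 = 21.375
u_res = resolution / (2*sqrt(3))
u_res = 21.375 / 3.4641016
u_res = 6.1704

6.1704


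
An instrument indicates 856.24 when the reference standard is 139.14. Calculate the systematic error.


Systematic error = measured - true
= 856.24 - 139.14
= 717.1000

717.1000


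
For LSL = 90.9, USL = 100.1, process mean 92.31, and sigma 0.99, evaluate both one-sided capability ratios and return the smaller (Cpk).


Cpu = (USL - mean) / (3*sigma) = (100.1 - 92.31) / (3*0.99) = 2.6229
Cpl = (mean - LSL) / (3*sigma) = (92.31 - 90.9) / (3*0.99) = 0.4747
Cpk = min(Cpu, Cpl) = 0.4747

0.4747


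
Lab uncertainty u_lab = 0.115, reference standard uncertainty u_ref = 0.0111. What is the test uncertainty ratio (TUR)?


TUR = u_lab / u_ref
= 0.115 / 0.0111
= 10.3604

10.3604


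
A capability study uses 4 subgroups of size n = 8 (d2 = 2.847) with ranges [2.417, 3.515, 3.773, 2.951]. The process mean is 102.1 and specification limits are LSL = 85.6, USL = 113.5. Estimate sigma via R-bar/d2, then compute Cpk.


R_bar = (2.417 + 3.515 + 3.773 + 2.951) / 4 = 3.164
sigma = R_bar / d2 = 3.164 / 2.847 = 1.1113453
Cp = (USL - LSL)/(6*sigma) = (113.5 - 85.6)/(6*1.1113453) = 4.1841
Cpu = (113.5 - 102.1)/(3*1.1113453) = 3.4193
Cpl = (102.1 - 85.6)/(3*1.1113453) = 4.9490
Cpk = min(Cpu, Cpl) = 3.4193

3.4193


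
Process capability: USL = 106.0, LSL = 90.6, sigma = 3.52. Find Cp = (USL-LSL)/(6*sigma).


Cp = (USL - LSL) / (6 * sigma)
= (106.0 - 90.6) / (6 * 3.52)
= 15.4000 / 21.1200
= 0.7292

0.7292


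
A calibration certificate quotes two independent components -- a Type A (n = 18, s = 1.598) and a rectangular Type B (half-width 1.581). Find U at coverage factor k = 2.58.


u_A = s / sqrt(n) = 1.598 / sqrt(18) = 0.37665221
u_B = half_width / sqrt(3) = 1.581 / sqrt(3) = 0.91279078
uc = sqrt(u_A^2 + u_B^2) = sqrt(0.37665221^2 + 0.91279078^2) = 0.98744817
U = k * uc = 2.58 * 0.98744817
U = 2.5476

2.5476


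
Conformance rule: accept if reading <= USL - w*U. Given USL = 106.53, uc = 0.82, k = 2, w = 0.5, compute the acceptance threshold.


U = k * uc = 2 * 0.82 = 1.64
guard band g = w * U = 0.5 * 1.64 = 0.82
AL = USL - g = 106.53 - 0.82
AL = 105.7100

105.7100


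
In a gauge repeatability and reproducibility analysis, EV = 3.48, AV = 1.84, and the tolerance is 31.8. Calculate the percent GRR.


GRR = sqrt(EV^2 + AV^2) = sqrt(3.48^2 + 1.84^2) = 3.9364959
%GRR = GRR / tol * 100 = 3.9364959 / 31.8 * 100
%GRR = 12.3789

12.3789


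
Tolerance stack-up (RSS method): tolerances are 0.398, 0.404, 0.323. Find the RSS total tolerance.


RSS = sqrt(0.398^2 + 0.404^2 + 0.323^2)
= sqrt(0.425949)
= 0.6526

0.6526


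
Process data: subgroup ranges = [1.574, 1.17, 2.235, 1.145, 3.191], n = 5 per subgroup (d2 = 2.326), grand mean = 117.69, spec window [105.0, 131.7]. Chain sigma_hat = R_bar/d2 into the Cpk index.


R_bar = (1.574 + 1.17 + 2.235 + 1.145 + 3.191) / 5 = 1.863
sigma = R_bar / d2 = 1.863 / 2.326 = 0.80094583
Cp = (USL - LSL)/(6*sigma) = (131.7 - 105.0)/(6*0.80094583) = 5.5559
Cpu = (131.7 - 117.69)/(3*0.80094583) = 5.8306
Cpl = (117.69 - 105.0)/(3*0.80094583) = 5.2813
Cpk = min(Cpu, Cpl) = 5.2813

5.2813


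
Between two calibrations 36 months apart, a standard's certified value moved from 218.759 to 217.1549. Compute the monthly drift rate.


rate = (v2 - v1) / months
= (217.1549 - 218.759) / 36
= -1.6041 / 36
= -0.0446

-0.0446


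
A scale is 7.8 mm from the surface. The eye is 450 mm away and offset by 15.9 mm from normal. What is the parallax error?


error = h * offset / d
= 7.8 * 15.9 / 450
= 0.2756

0.2756


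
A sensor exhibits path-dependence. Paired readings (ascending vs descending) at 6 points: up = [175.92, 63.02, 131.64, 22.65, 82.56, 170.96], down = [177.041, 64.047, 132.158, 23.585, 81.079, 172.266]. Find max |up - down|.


|175.92 - 177.041| = 1.1210
|63.02 - 64.047| = 1.0270
|131.64 - 132.158| = 0.5180
|22.65 - 23.585| = 0.9350
|82.56 - 81.079| = 1.4810
|170.96 - 172.266| = 1.3060
hysteresis = max(diffs) = 1.4810

1.4810


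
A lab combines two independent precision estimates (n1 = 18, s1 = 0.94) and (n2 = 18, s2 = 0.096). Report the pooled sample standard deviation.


s_p = sqrt(((n1-1)*s1^2 + (n2-1)*s2^2) / (n1+n2-2))
numerator = (18-1)*0.94^2 + (18-1)*0.096^2 = 15.0212 + 0.156672 = 15.177872
denominator = 18 + 18 - 2 = 34
s_p^2 = 15.177872 / 34 = 0.446408
s_p = sqrt(0.446408) = 0.6681

0.6681


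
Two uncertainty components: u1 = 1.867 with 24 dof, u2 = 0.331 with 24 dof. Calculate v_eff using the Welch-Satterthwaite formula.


uc = sqrt(u1^2 + u2^2) = sqrt(1.867^2 + 0.331^2) = 1.8961144
v_eff = uc^4 / (u1^4/v1 + u2^4/v2)
= 1.8961144^4 / (1.867^4/24 + 0.331^4/24)
= 12.925821 / 0.50675131
v_eff = 25.5072

25.5072


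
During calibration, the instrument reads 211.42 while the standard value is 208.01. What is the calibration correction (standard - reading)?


Correction = standard - reading
= 208.01 - 211.42
= -3.4100

-3.4100


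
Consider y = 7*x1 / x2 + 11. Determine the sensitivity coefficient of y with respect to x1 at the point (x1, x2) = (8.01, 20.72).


y = 7*x1 / x2 + 11
dy/dx1 = 7/x2
Evaluate at x2 = 20.72: c1 = 7 / 20.72
c1 = 0.3378

0.3378


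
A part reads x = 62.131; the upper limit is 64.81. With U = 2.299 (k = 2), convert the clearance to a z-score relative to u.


u = U / k = 2.299 / 2 = 1.1495
margin = |USL - x| = |64.81 - 62.131| = 2.679
z = margin / u = 2.679 / 1.1495
z = 2.3306

2.3306


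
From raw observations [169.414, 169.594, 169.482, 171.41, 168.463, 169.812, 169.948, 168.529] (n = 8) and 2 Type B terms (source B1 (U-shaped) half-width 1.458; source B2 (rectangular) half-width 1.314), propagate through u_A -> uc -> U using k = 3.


mean = (169.414 + 169.594 + 169.482 + 171.41 + 168.463 + 169.812 + 169.948 + 168.529) / 8 = 169.5815
s = sqrt(sum((x - mean)^2)/(n-1)) = 0.92023103
u_A = s / sqrt(n) = 0.92023103 / sqrt(8) = 0.3253508
u_B1 = 1.458 / sqrt(2) = 1.0309617
u_B2 = 1.314 / sqrt(3) = 0.75863825
uc = sqrt(0.3253508^2 + 1.0309617^2 + 0.75863825^2) = 1.3207071
U = k * uc = 3 * 1.3207071
U = 3.9621

3.9621


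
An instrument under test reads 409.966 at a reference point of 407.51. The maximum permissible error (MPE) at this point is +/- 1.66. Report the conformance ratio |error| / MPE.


e = indication - reference = 409.966 - 407.51 = 2.4560
|e| = 2.4560
ratio = |e| / MPE = 2.4560 / 1.66
ratio = 1.4795

1.4795


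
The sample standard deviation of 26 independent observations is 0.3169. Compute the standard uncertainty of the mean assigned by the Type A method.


u_A = s / sqrt(n)
u_A = 0.3169 / sqrt(26)
u_A = 0.3169 / 5.0990195
u_A = 0.0621

0.0621


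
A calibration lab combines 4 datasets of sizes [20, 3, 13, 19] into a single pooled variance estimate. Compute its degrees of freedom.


nu = sum_i (n_i - 1)
nu = ((20 - 1) + (3 - 1) + (13 - 1) + (19 - 1))
nu = 19 + 2 + 12 + 18
nu = 51

51


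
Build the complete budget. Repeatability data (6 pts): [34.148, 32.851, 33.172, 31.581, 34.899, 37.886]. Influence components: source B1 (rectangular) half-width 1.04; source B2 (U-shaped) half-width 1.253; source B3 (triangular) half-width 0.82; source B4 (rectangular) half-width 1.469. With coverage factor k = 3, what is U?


mean = (34.148 + 32.851 + 33.172 + 31.581 + 34.899 + 37.886) / 6 = 34.0895
s = sqrt(sum((x - mean)^2)/(n-1)) = 2.1790083
u_A = s / sqrt(n) = 2.1790083 / sqrt(6) = 0.88957641
u_B1 = 1.04 / sqrt(3) = 0.60044428
u_B2 = 1.253 / sqrt(2) = 0.8860048
u_B3 = 0.82 / sqrt(6) = 0.3347636
u_B4 = 1.469 / sqrt(3) = 0.84812755
uc = sqrt(0.88957641^2 + 0.60044428^2 + 0.8860048^2 + 0.3347636^2 + 0.84812755^2) = 1.6638122
U = k * uc = 3 * 1.6638122
U = 4.9914

4.9914


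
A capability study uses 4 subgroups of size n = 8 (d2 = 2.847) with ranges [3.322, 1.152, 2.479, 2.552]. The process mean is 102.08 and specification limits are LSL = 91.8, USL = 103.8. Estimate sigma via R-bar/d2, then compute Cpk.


R_bar = (3.322 + 1.152 + 2.479 + 2.552) / 4 = 2.37625
sigma = R_bar / d2 = 2.37625 / 2.847 = 0.83465051
Cp = (USL - LSL)/(6*sigma) = (103.8 - 91.8)/(6*0.83465051) = 2.3962
Cpu = (103.8 - 102.08)/(3*0.83465051) = 0.6869
Cpl = (102.08 - 91.8)/(3*0.83465051) = 4.1055
Cpk = min(Cpu, Cpl) = 0.6869

0.6869


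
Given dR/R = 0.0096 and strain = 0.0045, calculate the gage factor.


GF = (dR/R) / epsilon
= 0.0096 / 0.0045
= 2.1333

2.1333


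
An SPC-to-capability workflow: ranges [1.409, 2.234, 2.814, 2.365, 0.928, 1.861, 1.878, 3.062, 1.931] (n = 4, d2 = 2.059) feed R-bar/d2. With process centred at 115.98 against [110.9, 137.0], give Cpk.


R_bar = (1.409 + 2.234 + 2.814 + 2.365 + 0.928 + 1.861 + 1.878 + 3.062 + 1.931) / 9 = 2.0535556
sigma = R_bar / d2 = 2.0535556 / 2.059 = 0.9973558
Cp = (USL - LSL)/(6*sigma) = (137.0 - 110.9)/(6*0.9973558) = 4.3615
Cpu = (137.0 - 115.98)/(3*0.9973558) = 7.0252
Cpl = (115.98 - 110.9)/(3*0.9973558) = 1.6978
Cpk = min(Cpu, Cpl) = 1.6978

1.6978


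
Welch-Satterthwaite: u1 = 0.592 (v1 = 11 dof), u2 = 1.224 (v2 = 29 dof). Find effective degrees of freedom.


uc = sqrt(u1^2 + u2^2) = sqrt(0.592^2 + 1.224^2) = 1.359647
v_eff = uc^4 / (u1^4/v1 + u2^4/v2)
= 1.359647^4 / (0.592^4/11 + 1.224^4/29)
= 3.4174697 / 0.088563542
v_eff = 38.5878

38.5878


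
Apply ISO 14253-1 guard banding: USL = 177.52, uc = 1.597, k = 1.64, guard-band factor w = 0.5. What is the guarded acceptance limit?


U = k * uc = 1.64 * 1.597 = 2.61908
guard band g = w * U = 0.5 * 2.61908 = 1.30954
AL = USL - g = 177.52 - 1.30954
AL = 176.2105

176.2105


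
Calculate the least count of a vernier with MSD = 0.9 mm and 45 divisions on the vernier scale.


LC = MSD / n_div
= 0.9 / 45
= 0.0200

0.0200


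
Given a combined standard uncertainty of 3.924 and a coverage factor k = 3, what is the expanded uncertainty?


U = k * uc
U = 3 * 3.924
U = 11.7720

11.7720


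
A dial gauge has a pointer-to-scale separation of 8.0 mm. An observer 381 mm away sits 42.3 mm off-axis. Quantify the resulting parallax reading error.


error = h * offset / d
= 8.0 * 42.3 / 381
= 0.8882

0.8882


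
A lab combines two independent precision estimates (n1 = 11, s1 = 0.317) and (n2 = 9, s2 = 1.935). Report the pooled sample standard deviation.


s_p = sqrt(((n1-1)*s1^2 + (n2-1)*s2^2) / (n1+n2-2))
numerator = (11-1)*0.317^2 + (9-1)*1.935^2 = 1.00489 + 29.9538 = 30.95869
denominator = 11 + 9 - 2 = 18
s_p^2 = 30.95869 / 18 = 1.7199272
s_p = sqrt(1.7199272) = 1.3115

1.3115


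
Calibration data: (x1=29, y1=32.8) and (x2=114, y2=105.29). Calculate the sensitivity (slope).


slope = (y2 - y1) / (x2 - x1)
= (105.29 - 32.8) / (114 - 29)
= 72.4900 / 85
= 0.8528

0.8528


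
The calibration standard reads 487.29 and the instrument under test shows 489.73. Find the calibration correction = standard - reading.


Correction = standard - reading
= 487.29 - 489.73
= -2.4400

-2.4400


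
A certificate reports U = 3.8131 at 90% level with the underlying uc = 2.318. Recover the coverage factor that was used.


k = U / uc
k = 3.8131 / 2.318
k = 1.645

1.645


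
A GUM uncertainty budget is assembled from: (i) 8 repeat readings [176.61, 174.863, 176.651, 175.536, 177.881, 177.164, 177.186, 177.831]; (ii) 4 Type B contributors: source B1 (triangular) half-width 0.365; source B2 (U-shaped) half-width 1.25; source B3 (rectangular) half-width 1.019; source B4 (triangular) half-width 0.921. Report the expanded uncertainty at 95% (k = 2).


mean = (176.61 + 174.863 + 176.651 + 175.536 + 177.881 + 177.164 + 177.186 + 177.831) / 8 = 176.71525
s = sqrt(sum((x - mean)^2)/(n-1)) = 1.0598868
u_A = s / sqrt(n) = 1.0598868 / sqrt(8) = 0.37472657
u_B1 = 0.365 / sqrt(6) = 0.14901063
u_B2 = 1.25 / sqrt(2) = 0.88388348
u_B3 = 1.019 / sqrt(3) = 0.58831992
u_B4 = 0.921 / sqrt(6) = 0.37599668
uc = sqrt(0.37472657^2 + 0.14901063^2 + 0.88388348^2 + 0.58831992^2 + 0.37599668^2) = 1.1963979
U = k * uc = 2 * 1.1963979
U = 2.3928

2.3928


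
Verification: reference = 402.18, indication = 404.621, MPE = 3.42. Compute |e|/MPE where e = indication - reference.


e = indication - reference = 404.621 - 402.18 = 2.4410
|e| = 2.4410
ratio = |e| / MPE = 2.4410 / 3.42
ratio = 0.7137

0.7137


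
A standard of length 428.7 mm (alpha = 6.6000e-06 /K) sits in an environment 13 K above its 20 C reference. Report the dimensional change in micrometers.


dL = L * alpha * dT
= 428.7 * 6.6000e-06 * 13
= 0.0367825 mm
dL_um = 0.0367825 * 1000 = 36.7825 um

36.7825


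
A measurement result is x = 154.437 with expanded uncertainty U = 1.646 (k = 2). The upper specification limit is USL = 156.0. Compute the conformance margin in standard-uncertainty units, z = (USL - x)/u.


u = U / k = 1.646 / 2 = 0.823
margin = |USL - x| = |156.0 - 154.437| = 1.563
z = margin / u = 1.563 / 0.823
z = 1.8991

1.8991


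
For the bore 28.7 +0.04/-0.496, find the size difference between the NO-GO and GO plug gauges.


GO = nominal - lower_tol (smallest hole = maximum material condition)
GO = 28.7 - 0.496 = 28.204
NO-GO = nominal + upper_tol (largest hole = least material condition)
NO-GO = 28.7 + 0.04 = 28.74
spread = NO-GO - GO = 28.74 - 28.204 = 0.5360

0.5360


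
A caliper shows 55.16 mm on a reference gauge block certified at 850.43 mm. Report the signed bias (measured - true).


Systematic error = measured - true
= 55.16 - 850.43
= -795.2700

-795.2700


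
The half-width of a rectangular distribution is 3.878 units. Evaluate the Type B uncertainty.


u_B = half_width / sqrt(3)
u_B = 3.878 / 1.7320508
u_B = 2.2390

2.2390


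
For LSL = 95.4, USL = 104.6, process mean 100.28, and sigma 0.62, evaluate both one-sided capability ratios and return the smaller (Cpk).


Cpu = (USL - mean) / (3*sigma) = (104.6 - 100.28) / (3*0.62) = 2.3226
Cpl = (mean - LSL) / (3*sigma) = (100.28 - 95.4) / (3*0.62) = 2.6237
Cpk = min(Cpu, Cpl) = 2.3226

2.3226


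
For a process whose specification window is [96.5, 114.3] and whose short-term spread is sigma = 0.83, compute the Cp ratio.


Cp = (USL - LSL) / (6 * sigma)
= (114.3 - 96.5) / (6 * 0.83)
= 17.8000 / 4.9800
= 3.5743

3.5743


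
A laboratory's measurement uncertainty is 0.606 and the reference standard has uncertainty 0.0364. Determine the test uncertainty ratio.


TUR = u_lab / u_ref
= 0.606 / 0.0364
= 16.6484

16.6484


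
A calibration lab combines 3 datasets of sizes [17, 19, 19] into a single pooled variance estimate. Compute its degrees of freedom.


nu = sum_i (n_i - 1)
nu = ((17 - 1) + (19 - 1) + (19 - 1))
nu = 16 + 18 + 18
nu = 52

52


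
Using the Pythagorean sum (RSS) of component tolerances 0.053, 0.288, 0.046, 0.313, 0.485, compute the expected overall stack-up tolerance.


RSS = sqrt(0.053^2 + 0.288^2 + 0.046^2 + 0.313^2 + 0.485^2)
= sqrt(0.421063)
= 0.6489

0.6489


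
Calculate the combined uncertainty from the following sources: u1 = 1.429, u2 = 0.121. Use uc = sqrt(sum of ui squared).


uc = sqrt(1.429^2 + 0.121^2)
uc = sqrt(2.056682)
uc = 1.4341

1.4341


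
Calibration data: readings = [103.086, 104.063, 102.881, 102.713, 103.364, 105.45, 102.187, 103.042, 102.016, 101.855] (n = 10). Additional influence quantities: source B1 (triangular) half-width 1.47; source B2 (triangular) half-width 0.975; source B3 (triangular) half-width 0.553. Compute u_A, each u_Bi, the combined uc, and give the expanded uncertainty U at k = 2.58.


mean = (103.086 + 104.063 + 102.881 + 102.713 + 103.364 + 105.45 + 102.187 + 103.042 + 102.016 + 101.855) / 10 = 103.0657
s = sqrt(sum((x - mean)^2)/(n-1)) = 1.0681105
u_A = s / sqrt(n) = 1.0681105 / sqrt(10) = 0.3377662
u_B1 = 1.47 / sqrt(6) = 0.60012499
u_B2 = 0.975 / sqrt(6) = 0.39804208
u_B3 = 0.553 / sqrt(6) = 0.2257613
uc = sqrt(0.3377662^2 + 0.60012499^2 + 0.39804208^2 + 0.2257613^2) = 0.82682626
U = k * uc = 2.58 * 0.82682626
U = 2.1332

2.1332


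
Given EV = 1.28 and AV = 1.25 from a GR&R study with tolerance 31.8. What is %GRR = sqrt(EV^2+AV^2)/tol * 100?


GRR = sqrt(EV^2 + AV^2) = sqrt(1.28^2 + 1.25^2) = 1.7891059
%GRR = GRR / tol * 100 = 1.7891059 / 31.8 * 100
%GRR = 5.6261

5.6261


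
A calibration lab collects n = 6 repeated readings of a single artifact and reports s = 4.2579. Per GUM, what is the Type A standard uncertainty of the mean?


u_A = s / sqrt(n)
u_A = 4.2579 / sqrt(6)
u_A = 4.2579 / 2.4494897
u_A = 1.7383

1.7383


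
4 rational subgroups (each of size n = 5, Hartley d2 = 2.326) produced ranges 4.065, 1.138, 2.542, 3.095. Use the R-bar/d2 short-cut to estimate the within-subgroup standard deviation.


R_bar = (4.065 + 1.138 + 2.542 + 3.095) / 4
R_bar = 10.84 / 4 = 2.71
sigma_hat = R_bar / d2 = 2.71 / 2.326 = 1.1651

1.1651


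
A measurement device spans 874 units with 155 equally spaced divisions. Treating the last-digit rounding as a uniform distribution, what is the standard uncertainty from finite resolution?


resolution = range / divisions
resolution = 874 / 155 = 5.6387097
u_res = resolution / (2*sqrt(3))
u_res = 5.6387097 / 3.4641016
u_res = 1.6278

1.6278


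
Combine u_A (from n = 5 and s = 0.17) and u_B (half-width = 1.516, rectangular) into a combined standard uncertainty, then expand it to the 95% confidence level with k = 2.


u_A = s / sqrt(n) = 0.17 / sqrt(5) = 0.076026311
u_B = half_width / sqrt(3) = 1.516 / sqrt(3) = 0.87526301
uc = sqrt(u_A^2 + u_B^2) = sqrt(0.076026311^2 + 0.87526301^2) = 0.87855867
U = k * uc = 2 * 0.87855867
U = 1.7571

1.7571


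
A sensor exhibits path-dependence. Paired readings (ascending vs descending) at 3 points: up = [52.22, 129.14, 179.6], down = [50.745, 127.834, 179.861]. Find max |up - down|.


|52.22 - 50.745| = 1.4750
|129.14 - 127.834| = 1.3060
|179.6 - 179.861| = 0.2610
hysteresis = max(diffs) = 1.4750

1.4750


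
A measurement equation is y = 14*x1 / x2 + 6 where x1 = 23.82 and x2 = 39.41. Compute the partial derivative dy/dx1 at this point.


y = 14*x1 / x2 + 6
dy/dx1 = 14/x2
Evaluate at x2 = 39.41: c1 = 14 / 39.41
c1 = 0.3552

0.3552


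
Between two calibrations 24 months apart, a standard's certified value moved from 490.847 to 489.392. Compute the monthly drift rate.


rate = (v2 - v1) / months
= (489.392 - 490.847) / 24
= -1.4550 / 24
= -0.0606

-0.0606


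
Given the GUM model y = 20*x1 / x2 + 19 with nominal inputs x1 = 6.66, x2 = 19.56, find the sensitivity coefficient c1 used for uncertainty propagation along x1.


y = 20*x1 / x2 + 19
dy/dx1 = 20/x2
Evaluate at x2 = 19.56: c1 = 20 / 19.56
c1 = 1.0225

1.0225


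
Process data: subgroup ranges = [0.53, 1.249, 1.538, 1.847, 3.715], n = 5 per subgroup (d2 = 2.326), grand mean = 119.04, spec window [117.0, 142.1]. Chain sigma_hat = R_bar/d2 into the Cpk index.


R_bar = (0.53 + 1.249 + 1.538 + 1.847 + 3.715) / 5 = 1.7758
sigma = R_bar / d2 = 1.7758 / 2.326 = 0.76345658
Cp = (USL - LSL)/(6*sigma) = (142.1 - 117.0)/(6*0.76345658) = 5.4795
Cpu = (142.1 - 119.04)/(3*0.76345658) = 10.0682
Cpl = (119.04 - 117.0)/(3*0.76345658) = 0.8907
Cpk = min(Cpu, Cpl) = 0.8907

0.8907


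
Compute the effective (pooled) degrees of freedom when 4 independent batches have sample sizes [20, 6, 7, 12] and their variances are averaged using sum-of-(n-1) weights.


nu = sum_i (n_i - 1)
nu = ((20 - 1) + (6 - 1) + (7 - 1) + (12 - 1))
nu = 19 + 5 + 6 + 11
nu = 41

41


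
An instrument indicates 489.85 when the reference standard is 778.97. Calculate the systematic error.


Systematic error = measured - true
= 489.85 - 778.97
= -289.1200

-289.1200


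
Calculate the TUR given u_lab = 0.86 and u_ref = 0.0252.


TUR = u_lab / u_ref
= 0.86 / 0.0252
= 34.1270

34.1270


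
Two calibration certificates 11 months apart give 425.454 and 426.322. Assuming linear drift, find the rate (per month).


rate = (v2 - v1) / months
= (426.322 - 425.454) / 11
= 0.8680 / 11
= 0.0789

0.0789


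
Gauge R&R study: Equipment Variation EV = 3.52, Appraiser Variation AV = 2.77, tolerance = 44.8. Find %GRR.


GRR = sqrt(EV^2 + AV^2) = sqrt(3.52^2 + 2.77^2) = 4.4792075
%GRR = GRR / tol * 100 = 4.4792075 / 44.8 * 100
%GRR = 9.9982

9.9982


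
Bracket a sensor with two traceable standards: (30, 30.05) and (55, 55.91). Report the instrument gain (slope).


slope = (y2 - y1) / (x2 - x1)
= (55.91 - 30.05) / (55 - 30)
= 25.8600 / 25
= 1.0344

1.0344


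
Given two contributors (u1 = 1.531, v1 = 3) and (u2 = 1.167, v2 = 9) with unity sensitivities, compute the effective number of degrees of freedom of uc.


uc = sqrt(u1^2 + u2^2) = sqrt(1.531^2 + 1.167^2) = 1.9250584
v_eff = uc^4 / (u1^4/v1 + u2^4/v2)
= 1.9250584^4 / (1.531^4/3 + 1.167^4/9)
= 13.733323 / 2.0374668
v_eff = 6.7404

6.7404


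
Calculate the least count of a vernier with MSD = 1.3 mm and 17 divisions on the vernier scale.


LC = MSD / n_div
= 1.3 / 17
= 0.0765

0.0765


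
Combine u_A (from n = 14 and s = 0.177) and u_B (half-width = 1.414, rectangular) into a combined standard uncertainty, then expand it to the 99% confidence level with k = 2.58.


u_A = s / sqrt(n) = 0.177 / sqrt(14) = 0.04730524
u_B = half_width / sqrt(3) = 1.414 / sqrt(3) = 0.81637328
uc = sqrt(u_A^2 + u_B^2) = sqrt(0.04730524^2 + 0.81637328^2) = 0.8177427
U = k * uc = 2.58 * 0.8177427
U = 2.1098

2.1098
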